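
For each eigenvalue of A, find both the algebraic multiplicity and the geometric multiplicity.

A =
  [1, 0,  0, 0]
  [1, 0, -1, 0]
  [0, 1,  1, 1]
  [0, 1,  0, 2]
λ = 1: alg = 4, geom = 2

Step 1 — factor the characteristic polynomial to read off the algebraic multiplicities:
  χ_A(x) = (x - 1)^4

Step 2 — compute geometric multiplicities via the rank-nullity identity g(λ) = n − rank(A − λI):
  rank(A − (1)·I) = 2, so dim ker(A − (1)·I) = n − 2 = 2

Summary:
  λ = 1: algebraic multiplicity = 4, geometric multiplicity = 2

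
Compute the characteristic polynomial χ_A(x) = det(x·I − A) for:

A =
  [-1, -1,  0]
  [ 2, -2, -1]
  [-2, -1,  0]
x^3 + 3*x^2 + 3*x + 1

Expanding det(x·I − A) (e.g. by cofactor expansion or by noting that A is similar to its Jordan form J, which has the same characteristic polynomial as A) gives
  χ_A(x) = x^3 + 3*x^2 + 3*x + 1
which factors as (x + 1)^3. The eigenvalues (with algebraic multiplicities) are λ = -1 with multiplicity 3.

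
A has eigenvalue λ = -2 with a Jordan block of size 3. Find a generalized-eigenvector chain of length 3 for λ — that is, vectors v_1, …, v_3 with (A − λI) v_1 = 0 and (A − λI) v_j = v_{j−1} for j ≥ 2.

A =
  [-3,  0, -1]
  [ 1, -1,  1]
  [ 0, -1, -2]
A Jordan chain for λ = -2 of length 3:
v_1 = (1, 0, -1)ᵀ
v_2 = (-1, 1, 0)ᵀ
v_3 = (1, 0, 0)ᵀ

Let N = A − (-2)·I. We want v_3 with N^3 v_3 = 0 but N^2 v_3 ≠ 0; then v_{j-1} := N · v_j for j = 3, …, 2.

Pick v_3 = (1, 0, 0)ᵀ.
Then v_2 = N · v_3 = (-1, 1, 0)ᵀ.
Then v_1 = N · v_2 = (1, 0, -1)ᵀ.

Sanity check: (A − (-2)·I) v_1 = (0, 0, 0)ᵀ = 0. ✓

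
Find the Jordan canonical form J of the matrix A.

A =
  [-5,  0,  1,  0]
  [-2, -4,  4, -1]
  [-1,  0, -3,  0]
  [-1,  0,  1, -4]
J_3(-4) ⊕ J_1(-4)

The characteristic polynomial is
  det(x·I − A) = x^4 + 16*x^3 + 96*x^2 + 256*x + 256 = (x + 4)^4

Eigenvalues and multiplicities (the geometric multiplicity of λ is n − rank(A − λI), which equals the number of Jordan blocks for λ):
  λ = -4: algebraic multiplicity = 4, geometric multiplicity = 2

Determining the block sizes for each eigenvalue:
  λ = -4: with am = 4 and gm = 2, the partition is not yet determined (e.g. several partitions of 4 into 2 parts exist). Let N = A − (-4)·I. Computing rank(N^1) = 2, rank(N^2) = 1, rank(N^3) = 0; the number of blocks of size ≥ j is rank(N^{j−1}) − rank(N^j), giving [2, 1, 1]. So we have 1 block(s) of size 3, 1 block(s) of size 1 → block sizes [3, 1]

Assembling the blocks gives a Jordan form
J =
  [-4,  1,  0,  0]
  [ 0, -4,  1,  0]
  [ 0,  0, -4,  0]
  [ 0,  0,  0, -4]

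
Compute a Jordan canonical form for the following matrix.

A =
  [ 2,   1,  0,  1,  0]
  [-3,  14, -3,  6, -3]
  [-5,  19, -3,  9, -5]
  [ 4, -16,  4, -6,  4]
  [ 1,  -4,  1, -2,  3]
J_3(2) ⊕ J_1(2) ⊕ J_1(2)

The characteristic polynomial is
  det(x·I − A) = x^5 - 10*x^4 + 40*x^3 - 80*x^2 + 80*x - 32 = (x - 2)^5

Eigenvalues and multiplicities (the geometric multiplicity of λ is n − rank(A − λI), which equals the number of Jordan blocks for λ):
  λ = 2: algebraic multiplicity = 5, geometric multiplicity = 3

Determining the block sizes for each eigenvalue:
  λ = 2: with am = 5 and gm = 3, the partition is not yet determined (e.g. several partitions of 5 into 3 parts exist). Let N = A − (2)·I. Computing rank(N^1) = 2, rank(N^2) = 1, rank(N^3) = 0; the number of blocks of size ≥ j is rank(N^{j−1}) − rank(N^j), giving [3, 1, 1]. So we have 1 block(s) of size 3, 2 block(s) of size 1 → block sizes [3, 1, 1]

Assembling the blocks gives a Jordan form
J =
  [2, 1, 0, 0, 0]
  [0, 2, 1, 0, 0]
  [0, 0, 2, 0, 0]
  [0, 0, 0, 2, 0]
  [0, 0, 0, 0, 2]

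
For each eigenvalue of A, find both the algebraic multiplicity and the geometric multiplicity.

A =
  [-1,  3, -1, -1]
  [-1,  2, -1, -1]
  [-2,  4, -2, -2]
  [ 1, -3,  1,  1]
λ = 0: alg = 4, geom = 2

Step 1 — factor the characteristic polynomial to read off the algebraic multiplicities:
  χ_A(x) = x^4

Step 2 — compute geometric multiplicities via the rank-nullity identity g(λ) = n − rank(A − λI):
  rank(A − (0)·I) = 2, so dim ker(A − (0)·I) = n − 2 = 2

Summary:
  λ = 0: algebraic multiplicity = 4, geometric multiplicity = 2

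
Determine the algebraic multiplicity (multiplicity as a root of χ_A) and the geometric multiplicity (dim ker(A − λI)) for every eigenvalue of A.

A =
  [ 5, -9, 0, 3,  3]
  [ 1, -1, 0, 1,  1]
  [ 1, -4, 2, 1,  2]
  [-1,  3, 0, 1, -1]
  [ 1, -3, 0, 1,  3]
λ = 2: alg = 5, geom = 3

Step 1 — factor the characteristic polynomial to read off the algebraic multiplicities:
  χ_A(x) = (x - 2)^5

Step 2 — compute geometric multiplicities via the rank-nullity identity g(λ) = n − rank(A − λI):
  rank(A − (2)·I) = 2, so dim ker(A − (2)·I) = n − 2 = 3

Summary:
  λ = 2: algebraic multiplicity = 5, geometric multiplicity = 3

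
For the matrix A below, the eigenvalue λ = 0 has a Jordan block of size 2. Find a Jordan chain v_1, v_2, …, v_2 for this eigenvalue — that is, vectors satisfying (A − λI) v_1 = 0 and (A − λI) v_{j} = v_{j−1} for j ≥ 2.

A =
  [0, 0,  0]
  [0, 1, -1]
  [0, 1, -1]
A Jordan chain for λ = 0 of length 2:
v_1 = (0, 1, 1)ᵀ
v_2 = (0, 1, 0)ᵀ

Let N = A − (0)·I. We want v_2 with N^2 v_2 = 0 but N^1 v_2 ≠ 0; then v_{j-1} := N · v_j for j = 2, …, 2.

Pick v_2 = (0, 1, 0)ᵀ.
Then v_1 = N · v_2 = (0, 1, 1)ᵀ.

Sanity check: (A − (0)·I) v_1 = (0, 0, 0)ᵀ = 0. ✓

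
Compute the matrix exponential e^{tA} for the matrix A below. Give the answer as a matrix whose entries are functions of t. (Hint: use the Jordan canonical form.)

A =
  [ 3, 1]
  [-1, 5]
e^{tA} =
  [-t*exp(4*t) + exp(4*t), t*exp(4*t)]
  [-t*exp(4*t), t*exp(4*t) + exp(4*t)]

Strategy: write A = P · J · P⁻¹ where J is a Jordan canonical form, so e^{tA} = P · e^{tJ} · P⁻¹, and e^{tJ} can be computed block-by-block.

A has Jordan form
J =
  [4, 1]
  [0, 4]
(up to reordering of blocks).

Per-block formulas:
  For a 2×2 Jordan block J_2(4): exp(t · J_2(4)) = e^(4t)·(I + t·N), where N is the 2×2 nilpotent shift.

After assembling e^{tJ} and conjugating by P, we get:

e^{tA} =
  [-t*exp(4*t) + exp(4*t), t*exp(4*t)]
  [-t*exp(4*t), t*exp(4*t) + exp(4*t)]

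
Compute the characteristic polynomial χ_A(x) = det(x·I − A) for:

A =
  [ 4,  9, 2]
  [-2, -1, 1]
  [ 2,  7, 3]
x^3 - 6*x^2 + 12*x - 8

Expanding det(x·I − A) (e.g. by cofactor expansion or by noting that A is similar to its Jordan form J, which has the same characteristic polynomial as A) gives
  χ_A(x) = x^3 - 6*x^2 + 12*x - 8
which factors as (x - 2)^3. The eigenvalues (with algebraic multiplicities) are λ = 2 with multiplicity 3.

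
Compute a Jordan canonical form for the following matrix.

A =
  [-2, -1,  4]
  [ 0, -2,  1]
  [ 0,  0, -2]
J_3(-2)

The characteristic polynomial is
  det(x·I − A) = x^3 + 6*x^2 + 12*x + 8 = (x + 2)^3

Eigenvalues and multiplicities (the geometric multiplicity of λ is n − rank(A − λI), which equals the number of Jordan blocks for λ):
  λ = -2: algebraic multiplicity = 3, geometric multiplicity = 1

Determining the block sizes for each eigenvalue:
  λ = -2: one block (gm = 1), so the single block has size am = 3 → block sizes [3]

Assembling the blocks gives a Jordan form
J =
  [-2,  1,  0]
  [ 0, -2,  1]
  [ 0,  0, -2]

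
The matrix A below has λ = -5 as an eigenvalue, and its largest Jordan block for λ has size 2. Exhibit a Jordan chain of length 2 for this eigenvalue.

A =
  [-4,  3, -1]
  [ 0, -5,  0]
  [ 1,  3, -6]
A Jordan chain for λ = -5 of length 2:
v_1 = (1, 0, 1)ᵀ
v_2 = (1, 0, 0)ᵀ

Let N = A − (-5)·I. We want v_2 with N^2 v_2 = 0 but N^1 v_2 ≠ 0; then v_{j-1} := N · v_j for j = 2, …, 2.

Pick v_2 = (1, 0, 0)ᵀ.
Then v_1 = N · v_2 = (1, 0, 1)ᵀ.

Sanity check: (A − (-5)·I) v_1 = (0, 0, 0)ᵀ = 0. ✓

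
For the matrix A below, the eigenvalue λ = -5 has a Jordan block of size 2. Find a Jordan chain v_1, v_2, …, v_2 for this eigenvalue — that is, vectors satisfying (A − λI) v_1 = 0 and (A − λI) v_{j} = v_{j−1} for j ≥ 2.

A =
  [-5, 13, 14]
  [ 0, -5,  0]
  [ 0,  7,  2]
A Jordan chain for λ = -5 of length 2:
v_1 = (-1, 0, 0)ᵀ
v_2 = (0, 1, -1)ᵀ

Let N = A − (-5)·I. We want v_2 with N^2 v_2 = 0 but N^1 v_2 ≠ 0; then v_{j-1} := N · v_j for j = 2, …, 2.

Pick v_2 = (0, 1, -1)ᵀ.
Then v_1 = N · v_2 = (-1, 0, 0)ᵀ.

Sanity check: (A − (-5)·I) v_1 = (0, 0, 0)ᵀ = 0. ✓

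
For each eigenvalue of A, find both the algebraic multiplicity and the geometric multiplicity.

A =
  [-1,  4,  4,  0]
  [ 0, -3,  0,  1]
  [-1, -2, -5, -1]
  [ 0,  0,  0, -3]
λ = -3: alg = 4, geom = 2

Step 1 — factor the characteristic polynomial to read off the algebraic multiplicities:
  χ_A(x) = (x + 3)^4

Step 2 — compute geometric multiplicities via the rank-nullity identity g(λ) = n − rank(A − λI):
  rank(A − (-3)·I) = 2, so dim ker(A − (-3)·I) = n − 2 = 2

Summary:
  λ = -3: algebraic multiplicity = 4, geometric multiplicity = 2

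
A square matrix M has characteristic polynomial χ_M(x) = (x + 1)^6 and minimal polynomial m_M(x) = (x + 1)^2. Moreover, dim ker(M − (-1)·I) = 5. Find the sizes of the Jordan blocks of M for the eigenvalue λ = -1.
Block sizes for λ = -1: [2, 1, 1, 1, 1]

Step 1 — from the characteristic polynomial, algebraic multiplicity of λ = -1 is 6. From dim ker(M − (-1)·I) = 5, there are exactly 5 Jordan blocks for λ = -1.
Step 2 — from the minimal polynomial, the factor (x + 1)^2 tells us the largest block for λ = -1 has size 2.
Step 3 — with total size 6, 5 blocks, and largest block 2, the block sizes (in nonincreasing order) are [2, 1, 1, 1, 1].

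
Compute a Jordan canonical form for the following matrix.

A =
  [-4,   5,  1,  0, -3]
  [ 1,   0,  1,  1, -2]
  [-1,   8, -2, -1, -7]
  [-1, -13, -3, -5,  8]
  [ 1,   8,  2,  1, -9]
J_3(-4) ⊕ J_2(-4)

The characteristic polynomial is
  det(x·I − A) = x^5 + 20*x^4 + 160*x^3 + 640*x^2 + 1280*x + 1024 = (x + 4)^5

Eigenvalues and multiplicities (the geometric multiplicity of λ is n − rank(A − λI), which equals the number of Jordan blocks for λ):
  λ = -4: algebraic multiplicity = 5, geometric multiplicity = 2

Determining the block sizes for each eigenvalue:
  λ = -4: with am = 5 and gm = 2, the partition is not yet determined (e.g. several partitions of 5 into 2 parts exist). Let N = A − (-4)·I. Computing rank(N^1) = 3, rank(N^2) = 1, rank(N^3) = 0; the number of blocks of size ≥ j is rank(N^{j−1}) − rank(N^j), giving [2, 2, 1]. So we have 1 block(s) of size 3, 1 block(s) of size 2 → block sizes [3, 2]

Assembling the blocks gives a Jordan form
J =
  [-4,  1,  0,  0,  0]
  [ 0, -4,  1,  0,  0]
  [ 0,  0, -4,  0,  0]
  [ 0,  0,  0, -4,  1]
  [ 0,  0,  0,  0, -4]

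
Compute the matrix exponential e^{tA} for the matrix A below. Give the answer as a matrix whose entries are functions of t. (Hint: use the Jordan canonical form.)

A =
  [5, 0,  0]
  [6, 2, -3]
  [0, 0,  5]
e^{tA} =
  [exp(5*t), 0, 0]
  [2*exp(5*t) - 2*exp(2*t), exp(2*t), -exp(5*t) + exp(2*t)]
  [0, 0, exp(5*t)]

Strategy: write A = P · J · P⁻¹ where J is a Jordan canonical form, so e^{tA} = P · e^{tJ} · P⁻¹, and e^{tJ} can be computed block-by-block.

A has Jordan form
J =
  [2, 0, 0]
  [0, 5, 0]
  [0, 0, 5]
(up to reordering of blocks).

Per-block formulas:
  For a 1×1 block at λ = 5: exp(t · [5]) = [e^(5t)].
  For a 1×1 block at λ = 2: exp(t · [2]) = [e^(2t)].

After assembling e^{tJ} and conjugating by P, we get:

e^{tA} =
  [exp(5*t), 0, 0]
  [2*exp(5*t) - 2*exp(2*t), exp(2*t), -exp(5*t) + exp(2*t)]
  [0, 0, exp(5*t)]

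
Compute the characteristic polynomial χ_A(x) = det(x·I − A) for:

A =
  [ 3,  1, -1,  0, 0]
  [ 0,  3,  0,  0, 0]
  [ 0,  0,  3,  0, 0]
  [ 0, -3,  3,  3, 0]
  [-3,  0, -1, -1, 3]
x^5 - 15*x^4 + 90*x^3 - 270*x^2 + 405*x - 243

Expanding det(x·I − A) (e.g. by cofactor expansion or by noting that A is similar to its Jordan form J, which has the same characteristic polynomial as A) gives
  χ_A(x) = x^5 - 15*x^4 + 90*x^3 - 270*x^2 + 405*x - 243
which factors as (x - 3)^5. The eigenvalues (with algebraic multiplicities) are λ = 3 with multiplicity 5.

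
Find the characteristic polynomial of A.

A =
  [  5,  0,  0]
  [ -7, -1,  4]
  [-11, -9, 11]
x^3 - 15*x^2 + 75*x - 125

Expanding det(x·I − A) (e.g. by cofactor expansion or by noting that A is similar to its Jordan form J, which has the same characteristic polynomial as A) gives
  χ_A(x) = x^3 - 15*x^2 + 75*x - 125
which factors as (x - 5)^3. The eigenvalues (with algebraic multiplicities) are λ = 5 with multiplicity 3.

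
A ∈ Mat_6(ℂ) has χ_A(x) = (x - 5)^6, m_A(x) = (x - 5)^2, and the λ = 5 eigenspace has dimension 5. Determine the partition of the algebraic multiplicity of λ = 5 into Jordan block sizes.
Block sizes for λ = 5: [2, 1, 1, 1, 1]

Step 1 — from the characteristic polynomial, algebraic multiplicity of λ = 5 is 6. From dim ker(A − (5)·I) = 5, there are exactly 5 Jordan blocks for λ = 5.
Step 2 — from the minimal polynomial, the factor (x − 5)^2 tells us the largest block for λ = 5 has size 2.
Step 3 — with total size 6, 5 blocks, and largest block 2, the block sizes (in nonincreasing order) are [2, 1, 1, 1, 1].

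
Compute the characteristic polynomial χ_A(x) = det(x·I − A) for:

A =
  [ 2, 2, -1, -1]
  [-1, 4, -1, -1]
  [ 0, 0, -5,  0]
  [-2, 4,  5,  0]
x^4 - x^3 - 18*x^2 + 52*x - 40

Expanding det(x·I − A) (e.g. by cofactor expansion or by noting that A is similar to its Jordan form J, which has the same characteristic polynomial as A) gives
  χ_A(x) = x^4 - x^3 - 18*x^2 + 52*x - 40
which factors as (x - 2)^3*(x + 5). The eigenvalues (with algebraic multiplicities) are λ = -5 with multiplicity 1, λ = 2 with multiplicity 3.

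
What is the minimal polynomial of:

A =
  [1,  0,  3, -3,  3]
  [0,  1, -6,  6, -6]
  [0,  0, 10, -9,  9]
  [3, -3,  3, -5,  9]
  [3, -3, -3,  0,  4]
x^2 - 5*x + 4

The characteristic polynomial is χ_A(x) = (x - 4)^2*(x - 1)^3, so the eigenvalues are known. The minimal polynomial is
  m_A(x) = Π_λ (x − λ)^{k_λ}
where k_λ is the size of the *largest* Jordan block for λ (equivalently, the smallest k with (A − λI)^k v = 0 for every generalised eigenvector v of λ).

  λ = 1: largest Jordan block has size 1, contributing (x − 1)
  λ = 4: largest Jordan block has size 1, contributing (x − 4)

So m_A(x) = (x - 4)*(x - 1) = x^2 - 5*x + 4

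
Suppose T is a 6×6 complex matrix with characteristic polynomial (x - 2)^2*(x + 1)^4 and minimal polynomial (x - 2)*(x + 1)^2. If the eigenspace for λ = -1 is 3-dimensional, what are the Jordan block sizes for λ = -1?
Block sizes for λ = -1: [2, 1, 1]

Step 1 — from the characteristic polynomial, algebraic multiplicity of λ = -1 is 4. From dim ker(T − (-1)·I) = 3, there are exactly 3 Jordan blocks for λ = -1.
Step 2 — from the minimal polynomial, the factor (x + 1)^2 tells us the largest block for λ = -1 has size 2.
Step 3 — with total size 4, 3 blocks, and largest block 2, the block sizes (in nonincreasing order) are [2, 1, 1].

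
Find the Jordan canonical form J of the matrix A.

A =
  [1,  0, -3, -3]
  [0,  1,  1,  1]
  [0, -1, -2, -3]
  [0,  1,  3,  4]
J_3(1) ⊕ J_1(1)

The characteristic polynomial is
  det(x·I − A) = x^4 - 4*x^3 + 6*x^2 - 4*x + 1 = (x - 1)^4

Eigenvalues and multiplicities (the geometric multiplicity of λ is n − rank(A − λI), which equals the number of Jordan blocks for λ):
  λ = 1: algebraic multiplicity = 4, geometric multiplicity = 2

Determining the block sizes for each eigenvalue:
  λ = 1: with am = 4 and gm = 2, the partition is not yet determined (e.g. several partitions of 4 into 2 parts exist). Let N = A − (1)·I. Computing rank(N^1) = 2, rank(N^2) = 1, rank(N^3) = 0; the number of blocks of size ≥ j is rank(N^{j−1}) − rank(N^j), giving [2, 1, 1]. So we have 1 block(s) of size 3, 1 block(s) of size 1 → block sizes [3, 1]

Assembling the blocks gives a Jordan form
J =
  [1, 1, 0, 0]
  [0, 1, 1, 0]
  [0, 0, 1, 0]
  [0, 0, 0, 1]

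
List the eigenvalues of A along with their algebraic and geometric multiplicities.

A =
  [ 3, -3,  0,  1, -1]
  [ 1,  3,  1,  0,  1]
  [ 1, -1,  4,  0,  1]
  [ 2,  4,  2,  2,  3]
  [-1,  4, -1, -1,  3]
λ = 3: alg = 5, geom = 2

Step 1 — factor the characteristic polynomial to read off the algebraic multiplicities:
  χ_A(x) = (x - 3)^5

Step 2 — compute geometric multiplicities via the rank-nullity identity g(λ) = n − rank(A − λI):
  rank(A − (3)·I) = 3, so dim ker(A − (3)·I) = n − 3 = 2

Summary:
  λ = 3: algebraic multiplicity = 5, geometric multiplicity = 2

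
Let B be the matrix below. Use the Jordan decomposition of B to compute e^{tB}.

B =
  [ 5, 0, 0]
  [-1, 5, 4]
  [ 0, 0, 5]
e^{tB} =
  [exp(5*t), 0, 0]
  [-t*exp(5*t), exp(5*t), 4*t*exp(5*t)]
  [0, 0, exp(5*t)]

Strategy: write B = P · J · P⁻¹ where J is a Jordan canonical form, so e^{tB} = P · e^{tJ} · P⁻¹, and e^{tJ} can be computed block-by-block.

B has Jordan form
J =
  [5, 1, 0]
  [0, 5, 0]
  [0, 0, 5]
(up to reordering of blocks).

Per-block formulas:
  For a 2×2 Jordan block J_2(5): exp(t · J_2(5)) = e^(5t)·(I + t·N), where N is the 2×2 nilpotent shift.
  For a 1×1 block at λ = 5: exp(t · [5]) = [e^(5t)].

After assembling e^{tJ} and conjugating by P, we get:

e^{tB} =
  [exp(5*t), 0, 0]
  [-t*exp(5*t), exp(5*t), 4*t*exp(5*t)]
  [0, 0, exp(5*t)]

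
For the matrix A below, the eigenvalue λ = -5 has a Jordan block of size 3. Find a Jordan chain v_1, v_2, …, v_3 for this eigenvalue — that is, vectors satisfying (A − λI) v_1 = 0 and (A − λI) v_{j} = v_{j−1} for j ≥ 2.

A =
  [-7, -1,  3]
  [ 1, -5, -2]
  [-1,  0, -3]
A Jordan chain for λ = -5 of length 3:
v_1 = (2, -1, 1)ᵀ
v_2 = (-1, 0, 0)ᵀ
v_3 = (0, 1, 0)ᵀ

Let N = A − (-5)·I. We want v_3 with N^3 v_3 = 0 but N^2 v_3 ≠ 0; then v_{j-1} := N · v_j for j = 3, …, 2.

Pick v_3 = (0, 1, 0)ᵀ.
Then v_2 = N · v_3 = (-1, 0, 0)ᵀ.
Then v_1 = N · v_2 = (2, -1, 1)ᵀ.

Sanity check: (A − (-5)·I) v_1 = (0, 0, 0)ᵀ = 0. ✓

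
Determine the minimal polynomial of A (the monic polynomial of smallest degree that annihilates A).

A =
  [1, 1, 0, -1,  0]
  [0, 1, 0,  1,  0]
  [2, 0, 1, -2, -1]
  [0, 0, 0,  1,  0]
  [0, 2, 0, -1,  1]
x^3 - 3*x^2 + 3*x - 1

The characteristic polynomial is χ_A(x) = (x - 1)^5, so the eigenvalues are known. The minimal polynomial is
  m_A(x) = Π_λ (x − λ)^{k_λ}
where k_λ is the size of the *largest* Jordan block for λ (equivalently, the smallest k with (A − λI)^k v = 0 for every generalised eigenvector v of λ).

  λ = 1: largest Jordan block has size 3, contributing (x − 1)^3

So m_A(x) = (x - 1)^3 = x^3 - 3*x^2 + 3*x - 1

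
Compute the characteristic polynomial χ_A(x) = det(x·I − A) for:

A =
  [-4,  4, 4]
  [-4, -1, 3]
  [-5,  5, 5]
x^3

Expanding det(x·I − A) (e.g. by cofactor expansion or by noting that A is similar to its Jordan form J, which has the same characteristic polynomial as A) gives
  χ_A(x) = x^3
which factors as x^3. The eigenvalues (with algebraic multiplicities) are λ = 0 with multiplicity 3.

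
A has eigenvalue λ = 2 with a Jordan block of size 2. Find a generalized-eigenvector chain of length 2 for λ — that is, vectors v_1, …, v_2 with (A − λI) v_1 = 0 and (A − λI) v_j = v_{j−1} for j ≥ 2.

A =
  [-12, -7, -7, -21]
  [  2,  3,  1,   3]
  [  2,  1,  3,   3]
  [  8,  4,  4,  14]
A Jordan chain for λ = 2 of length 2:
v_1 = (-14, 2, 2, 8)ᵀ
v_2 = (1, 0, 0, 0)ᵀ

Let N = A − (2)·I. We want v_2 with N^2 v_2 = 0 but N^1 v_2 ≠ 0; then v_{j-1} := N · v_j for j = 2, …, 2.

Pick v_2 = (1, 0, 0, 0)ᵀ.
Then v_1 = N · v_2 = (-14, 2, 2, 8)ᵀ.

Sanity check: (A − (2)·I) v_1 = (0, 0, 0, 0)ᵀ = 0. ✓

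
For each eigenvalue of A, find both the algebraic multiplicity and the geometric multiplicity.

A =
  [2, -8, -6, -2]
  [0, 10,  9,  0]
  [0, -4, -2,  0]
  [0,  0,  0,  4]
λ = 2: alg = 1, geom = 1; λ = 4: alg = 3, geom = 2

Step 1 — factor the characteristic polynomial to read off the algebraic multiplicities:
  χ_A(x) = (x - 4)^3*(x - 2)

Step 2 — compute geometric multiplicities via the rank-nullity identity g(λ) = n − rank(A − λI):
  rank(A − (2)·I) = 3, so dim ker(A − (2)·I) = n − 3 = 1
  rank(A − (4)·I) = 2, so dim ker(A − (4)·I) = n − 2 = 2

Summary:
  λ = 2: algebraic multiplicity = 1, geometric multiplicity = 1
  λ = 4: algebraic multiplicity = 3, geometric multiplicity = 2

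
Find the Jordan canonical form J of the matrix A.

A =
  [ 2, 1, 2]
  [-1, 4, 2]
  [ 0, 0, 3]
J_2(3) ⊕ J_1(3)

The characteristic polynomial is
  det(x·I − A) = x^3 - 9*x^2 + 27*x - 27 = (x - 3)^3

Eigenvalues and multiplicities (the geometric multiplicity of λ is n − rank(A − λI), which equals the number of Jordan blocks for λ):
  λ = 3: algebraic multiplicity = 3, geometric multiplicity = 2

Determining the block sizes for each eigenvalue:
  λ = 3: 2 blocks summing to 3 forces exactly one block of size 2 and the rest size 1 → block sizes [2, 1]

Assembling the blocks gives a Jordan form
J =
  [3, 1, 0]
  [0, 3, 0]
  [0, 0, 3]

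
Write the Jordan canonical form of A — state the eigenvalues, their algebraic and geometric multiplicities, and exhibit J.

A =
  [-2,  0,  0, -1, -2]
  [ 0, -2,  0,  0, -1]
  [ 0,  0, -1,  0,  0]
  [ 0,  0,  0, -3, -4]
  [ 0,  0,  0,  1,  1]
J_1(-2) ⊕ J_1(-2) ⊕ J_2(-1) ⊕ J_1(-1)

The characteristic polynomial is
  det(x·I − A) = x^5 + 7*x^4 + 19*x^3 + 25*x^2 + 16*x + 4 = (x + 1)^3*(x + 2)^2

Eigenvalues and multiplicities (the geometric multiplicity of λ is n − rank(A − λI), which equals the number of Jordan blocks for λ):
  λ = -2: algebraic multiplicity = 2, geometric multiplicity = 2
  λ = -1: algebraic multiplicity = 3, geometric multiplicity = 2

Determining the block sizes for each eigenvalue:
  λ = -2: gm = am = 2, so every block has size 1 → block sizes [1, 1]
  λ = -1: 2 blocks summing to 3 forces exactly one block of size 2 and the rest size 1 → block sizes [2, 1]

Assembling the blocks gives a Jordan form
J =
  [-2,  0,  0,  0,  0]
  [ 0, -2,  0,  0,  0]
  [ 0,  0, -1,  1,  0]
  [ 0,  0,  0, -1,  0]
  [ 0,  0,  0,  0, -1]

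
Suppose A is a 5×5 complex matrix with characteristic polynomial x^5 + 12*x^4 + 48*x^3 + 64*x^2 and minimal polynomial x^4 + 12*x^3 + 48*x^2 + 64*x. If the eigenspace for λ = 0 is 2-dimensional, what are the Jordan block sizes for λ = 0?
Block sizes for λ = 0: [1, 1]

Step 1 — from the characteristic polynomial, algebraic multiplicity of λ = 0 is 2. From dim ker(A − (0)·I) = 2, there are exactly 2 Jordan blocks for λ = 0.
Step 2 — from the minimal polynomial, the factor (x − 0) tells us the largest block for λ = 0 has size 1.
Step 3 — with total size 2, 2 blocks, and largest block 1, the block sizes (in nonincreasing order) are [1, 1].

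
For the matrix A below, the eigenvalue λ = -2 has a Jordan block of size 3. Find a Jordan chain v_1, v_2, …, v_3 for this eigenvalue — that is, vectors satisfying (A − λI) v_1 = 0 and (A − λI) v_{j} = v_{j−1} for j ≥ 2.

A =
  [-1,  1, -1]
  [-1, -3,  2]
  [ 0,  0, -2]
A Jordan chain for λ = -2 of length 3:
v_1 = (1, -1, 0)ᵀ
v_2 = (-1, 2, 0)ᵀ
v_3 = (0, 0, 1)ᵀ

Let N = A − (-2)·I. We want v_3 with N^3 v_3 = 0 but N^2 v_3 ≠ 0; then v_{j-1} := N · v_j for j = 3, …, 2.

Pick v_3 = (0, 0, 1)ᵀ.
Then v_2 = N · v_3 = (-1, 2, 0)ᵀ.
Then v_1 = N · v_2 = (1, -1, 0)ᵀ.

Sanity check: (A − (-2)·I) v_1 = (0, 0, 0)ᵀ = 0. ✓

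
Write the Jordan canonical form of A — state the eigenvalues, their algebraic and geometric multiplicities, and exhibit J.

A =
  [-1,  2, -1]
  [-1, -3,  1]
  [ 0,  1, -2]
J_3(-2)

The characteristic polynomial is
  det(x·I − A) = x^3 + 6*x^2 + 12*x + 8 = (x + 2)^3

Eigenvalues and multiplicities (the geometric multiplicity of λ is n − rank(A − λI), which equals the number of Jordan blocks for λ):
  λ = -2: algebraic multiplicity = 3, geometric multiplicity = 1

Determining the block sizes for each eigenvalue:
  λ = -2: one block (gm = 1), so the single block has size am = 3 → block sizes [3]

Assembling the blocks gives a Jordan form
J =
  [-2,  1,  0]
  [ 0, -2,  1]
  [ 0,  0, -2]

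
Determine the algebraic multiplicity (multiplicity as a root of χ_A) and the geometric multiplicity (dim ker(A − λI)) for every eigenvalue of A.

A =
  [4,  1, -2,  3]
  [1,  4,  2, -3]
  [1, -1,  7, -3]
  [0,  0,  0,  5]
λ = 5: alg = 4, geom = 3

Step 1 — factor the characteristic polynomial to read off the algebraic multiplicities:
  χ_A(x) = (x - 5)^4

Step 2 — compute geometric multiplicities via the rank-nullity identity g(λ) = n − rank(A − λI):
  rank(A − (5)·I) = 1, so dim ker(A − (5)·I) = n − 1 = 3

Summary:
  λ = 5: algebraic multiplicity = 4, geometric multiplicity = 3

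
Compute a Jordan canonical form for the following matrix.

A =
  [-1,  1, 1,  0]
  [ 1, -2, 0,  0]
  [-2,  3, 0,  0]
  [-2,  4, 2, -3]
J_1(-3) ⊕ J_3(-1)

The characteristic polynomial is
  det(x·I − A) = x^4 + 6*x^3 + 12*x^2 + 10*x + 3 = (x + 1)^3*(x + 3)

Eigenvalues and multiplicities (the geometric multiplicity of λ is n − rank(A − λI), which equals the number of Jordan blocks for λ):
  λ = -3: algebraic multiplicity = 1, geometric multiplicity = 1
  λ = -1: algebraic multiplicity = 3, geometric multiplicity = 1

Determining the block sizes for each eigenvalue:
  λ = -3: one block (gm = 1), so the single block has size am = 1 → block sizes [1]
  λ = -1: one block (gm = 1), so the single block has size am = 3 → block sizes [3]

Assembling the blocks gives a Jordan form
J =
  [-3,  0,  0,  0]
  [ 0, -1,  1,  0]
  [ 0,  0, -1,  1]
  [ 0,  0,  0, -1]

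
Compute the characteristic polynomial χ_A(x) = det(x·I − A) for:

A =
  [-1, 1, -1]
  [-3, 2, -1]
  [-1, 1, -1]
x^3

Expanding det(x·I − A) (e.g. by cofactor expansion or by noting that A is similar to its Jordan form J, which has the same characteristic polynomial as A) gives
  χ_A(x) = x^3
which factors as x^3. The eigenvalues (with algebraic multiplicities) are λ = 0 with multiplicity 3.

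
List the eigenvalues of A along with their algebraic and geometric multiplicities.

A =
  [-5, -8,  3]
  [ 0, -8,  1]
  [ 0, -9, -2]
λ = -5: alg = 3, geom = 1

Step 1 — factor the characteristic polynomial to read off the algebraic multiplicities:
  χ_A(x) = (x + 5)^3

Step 2 — compute geometric multiplicities via the rank-nullity identity g(λ) = n − rank(A − λI):
  rank(A − (-5)·I) = 2, so dim ker(A − (-5)·I) = n − 2 = 1

Summary:
  λ = -5: algebraic multiplicity = 3, geometric multiplicity = 1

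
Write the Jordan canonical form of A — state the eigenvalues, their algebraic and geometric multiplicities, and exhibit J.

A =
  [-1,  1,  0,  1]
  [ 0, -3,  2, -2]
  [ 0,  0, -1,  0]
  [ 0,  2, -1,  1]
J_3(-1) ⊕ J_1(-1)

The characteristic polynomial is
  det(x·I − A) = x^4 + 4*x^3 + 6*x^2 + 4*x + 1 = (x + 1)^4

Eigenvalues and multiplicities (the geometric multiplicity of λ is n − rank(A − λI), which equals the number of Jordan blocks for λ):
  λ = -1: algebraic multiplicity = 4, geometric multiplicity = 2

Determining the block sizes for each eigenvalue:
  λ = -1: with am = 4 and gm = 2, the partition is not yet determined (e.g. several partitions of 4 into 2 parts exist). Let N = A − (-1)·I. Computing rank(N^1) = 2, rank(N^2) = 1, rank(N^3) = 0; the number of blocks of size ≥ j is rank(N^{j−1}) − rank(N^j), giving [2, 1, 1]. So we have 1 block(s) of size 3, 1 block(s) of size 1 → block sizes [3, 1]

Assembling the blocks gives a Jordan form
J =
  [-1,  1,  0,  0]
  [ 0, -1,  1,  0]
  [ 0,  0, -1,  0]
  [ 0,  0,  0, -1]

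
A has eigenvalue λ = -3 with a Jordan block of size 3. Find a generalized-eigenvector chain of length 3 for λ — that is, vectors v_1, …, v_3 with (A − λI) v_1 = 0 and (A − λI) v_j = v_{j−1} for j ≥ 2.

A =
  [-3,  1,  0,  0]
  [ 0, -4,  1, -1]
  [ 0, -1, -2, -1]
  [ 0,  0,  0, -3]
A Jordan chain for λ = -3 of length 3:
v_1 = (-1, 0, 0, 0)ᵀ
v_2 = (1, -1, -1, 0)ᵀ
v_3 = (0, 1, 0, 0)ᵀ

Let N = A − (-3)·I. We want v_3 with N^3 v_3 = 0 but N^2 v_3 ≠ 0; then v_{j-1} := N · v_j for j = 3, …, 2.

Pick v_3 = (0, 1, 0, 0)ᵀ.
Then v_2 = N · v_3 = (1, -1, -1, 0)ᵀ.
Then v_1 = N · v_2 = (-1, 0, 0, 0)ᵀ.

Sanity check: (A − (-3)·I) v_1 = (0, 0, 0, 0)ᵀ = 0. ✓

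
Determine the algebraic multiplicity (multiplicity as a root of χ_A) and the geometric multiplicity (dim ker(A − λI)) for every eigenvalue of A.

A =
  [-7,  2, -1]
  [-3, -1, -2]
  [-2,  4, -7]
λ = -5: alg = 3, geom = 1

Step 1 — factor the characteristic polynomial to read off the algebraic multiplicities:
  χ_A(x) = (x + 5)^3

Step 2 — compute geometric multiplicities via the rank-nullity identity g(λ) = n − rank(A − λI):
  rank(A − (-5)·I) = 2, so dim ker(A − (-5)·I) = n − 2 = 1

Summary:
  λ = -5: algebraic multiplicity = 3, geometric multiplicity = 1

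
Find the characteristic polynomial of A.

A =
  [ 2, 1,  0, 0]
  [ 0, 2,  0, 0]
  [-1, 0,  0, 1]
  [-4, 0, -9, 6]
x^4 - 10*x^3 + 37*x^2 - 60*x + 36

Expanding det(x·I − A) (e.g. by cofactor expansion or by noting that A is similar to its Jordan form J, which has the same characteristic polynomial as A) gives
  χ_A(x) = x^4 - 10*x^3 + 37*x^2 - 60*x + 36
which factors as (x - 3)^2*(x - 2)^2. The eigenvalues (with algebraic multiplicities) are λ = 2 with multiplicity 2, λ = 3 with multiplicity 2.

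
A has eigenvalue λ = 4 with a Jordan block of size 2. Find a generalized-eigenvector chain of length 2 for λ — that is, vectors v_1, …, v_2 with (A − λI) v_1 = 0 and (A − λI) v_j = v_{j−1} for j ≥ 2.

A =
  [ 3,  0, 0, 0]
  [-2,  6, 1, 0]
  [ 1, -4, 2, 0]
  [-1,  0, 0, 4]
A Jordan chain for λ = 4 of length 2:
v_1 = (0, 2, -4, 0)ᵀ
v_2 = (0, 1, 0, 0)ᵀ

Let N = A − (4)·I. We want v_2 with N^2 v_2 = 0 but N^1 v_2 ≠ 0; then v_{j-1} := N · v_j for j = 2, …, 2.

Pick v_2 = (0, 1, 0, 0)ᵀ.
Then v_1 = N · v_2 = (0, 2, -4, 0)ᵀ.

Sanity check: (A − (4)·I) v_1 = (0, 0, 0, 0)ᵀ = 0. ✓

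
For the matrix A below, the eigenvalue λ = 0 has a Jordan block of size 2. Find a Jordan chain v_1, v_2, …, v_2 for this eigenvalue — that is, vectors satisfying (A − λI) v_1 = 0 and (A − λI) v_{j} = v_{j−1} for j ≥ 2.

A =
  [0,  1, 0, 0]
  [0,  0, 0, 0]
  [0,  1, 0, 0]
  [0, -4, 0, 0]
A Jordan chain for λ = 0 of length 2:
v_1 = (1, 0, 1, -4)ᵀ
v_2 = (0, 1, 0, 0)ᵀ

Let N = A − (0)·I. We want v_2 with N^2 v_2 = 0 but N^1 v_2 ≠ 0; then v_{j-1} := N · v_j for j = 2, …, 2.

Pick v_2 = (0, 1, 0, 0)ᵀ.
Then v_1 = N · v_2 = (1, 0, 1, -4)ᵀ.

Sanity check: (A − (0)·I) v_1 = (0, 0, 0, 0)ᵀ = 0. ✓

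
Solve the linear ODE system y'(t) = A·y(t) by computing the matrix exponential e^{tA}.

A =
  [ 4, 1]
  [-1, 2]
e^{tA} =
  [t*exp(3*t) + exp(3*t), t*exp(3*t)]
  [-t*exp(3*t), -t*exp(3*t) + exp(3*t)]

Strategy: write A = P · J · P⁻¹ where J is a Jordan canonical form, so e^{tA} = P · e^{tJ} · P⁻¹, and e^{tJ} can be computed block-by-block.

A has Jordan form
J =
  [3, 1]
  [0, 3]
(up to reordering of blocks).

Per-block formulas:
  For a 2×2 Jordan block J_2(3): exp(t · J_2(3)) = e^(3t)·(I + t·N), where N is the 2×2 nilpotent shift.

After assembling e^{tJ} and conjugating by P, we get:

e^{tA} =
  [t*exp(3*t) + exp(3*t), t*exp(3*t)]
  [-t*exp(3*t), -t*exp(3*t) + exp(3*t)]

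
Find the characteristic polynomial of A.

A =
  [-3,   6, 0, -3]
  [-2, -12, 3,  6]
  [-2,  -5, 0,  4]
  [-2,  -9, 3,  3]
x^4 + 12*x^3 + 54*x^2 + 108*x + 81

Expanding det(x·I − A) (e.g. by cofactor expansion or by noting that A is similar to its Jordan form J, which has the same characteristic polynomial as A) gives
  χ_A(x) = x^4 + 12*x^3 + 54*x^2 + 108*x + 81
which factors as (x + 3)^4. The eigenvalues (with algebraic multiplicities) are λ = -3 with multiplicity 4.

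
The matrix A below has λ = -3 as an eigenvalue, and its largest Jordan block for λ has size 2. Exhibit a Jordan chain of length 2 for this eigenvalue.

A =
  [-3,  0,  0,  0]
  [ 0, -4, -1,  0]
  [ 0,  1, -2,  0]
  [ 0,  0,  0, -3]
A Jordan chain for λ = -3 of length 2:
v_1 = (0, -1, 1, 0)ᵀ
v_2 = (0, 1, 0, 0)ᵀ

Let N = A − (-3)·I. We want v_2 with N^2 v_2 = 0 but N^1 v_2 ≠ 0; then v_{j-1} := N · v_j for j = 2, …, 2.

Pick v_2 = (0, 1, 0, 0)ᵀ.
Then v_1 = N · v_2 = (0, -1, 1, 0)ᵀ.

Sanity check: (A − (-3)·I) v_1 = (0, 0, 0, 0)ᵀ = 0. ✓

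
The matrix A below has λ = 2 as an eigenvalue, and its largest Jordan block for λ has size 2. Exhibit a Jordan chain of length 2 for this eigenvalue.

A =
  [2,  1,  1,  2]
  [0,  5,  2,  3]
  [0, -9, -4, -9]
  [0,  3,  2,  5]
A Jordan chain for λ = 2 of length 2:
v_1 = (1, 3, -9, 3)ᵀ
v_2 = (0, 1, 0, 0)ᵀ

Let N = A − (2)·I. We want v_2 with N^2 v_2 = 0 but N^1 v_2 ≠ 0; then v_{j-1} := N · v_j for j = 2, …, 2.

Pick v_2 = (0, 1, 0, 0)ᵀ.
Then v_1 = N · v_2 = (1, 3, -9, 3)ᵀ.

Sanity check: (A − (2)·I) v_1 = (0, 0, 0, 0)ᵀ = 0. ✓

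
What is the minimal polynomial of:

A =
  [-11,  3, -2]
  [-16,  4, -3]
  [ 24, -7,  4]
x^3 + 3*x^2 + 3*x + 1

The characteristic polynomial is χ_A(x) = (x + 1)^3, so the eigenvalues are known. The minimal polynomial is
  m_A(x) = Π_λ (x − λ)^{k_λ}
where k_λ is the size of the *largest* Jordan block for λ (equivalently, the smallest k with (A − λI)^k v = 0 for every generalised eigenvector v of λ).

  λ = -1: largest Jordan block has size 3, contributing (x + 1)^3

So m_A(x) = (x + 1)^3 = x^3 + 3*x^2 + 3*x + 1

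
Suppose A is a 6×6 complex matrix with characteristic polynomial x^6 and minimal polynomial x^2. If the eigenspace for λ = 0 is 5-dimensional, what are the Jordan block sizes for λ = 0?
Block sizes for λ = 0: [2, 1, 1, 1, 1]

Step 1 — from the characteristic polynomial, algebraic multiplicity of λ = 0 is 6. From dim ker(A − (0)·I) = 5, there are exactly 5 Jordan blocks for λ = 0.
Step 2 — from the minimal polynomial, the factor (x − 0)^2 tells us the largest block for λ = 0 has size 2.
Step 3 — with total size 6, 5 blocks, and largest block 2, the block sizes (in nonincreasing order) are [2, 1, 1, 1, 1].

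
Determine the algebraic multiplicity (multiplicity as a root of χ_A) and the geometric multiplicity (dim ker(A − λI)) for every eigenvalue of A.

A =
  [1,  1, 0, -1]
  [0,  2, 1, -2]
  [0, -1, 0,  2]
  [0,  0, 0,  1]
λ = 1: alg = 4, geom = 2

Step 1 — factor the characteristic polynomial to read off the algebraic multiplicities:
  χ_A(x) = (x - 1)^4

Step 2 — compute geometric multiplicities via the rank-nullity identity g(λ) = n − rank(A − λI):
  rank(A − (1)·I) = 2, so dim ker(A − (1)·I) = n − 2 = 2

Summary:
  λ = 1: algebraic multiplicity = 4, geometric multiplicity = 2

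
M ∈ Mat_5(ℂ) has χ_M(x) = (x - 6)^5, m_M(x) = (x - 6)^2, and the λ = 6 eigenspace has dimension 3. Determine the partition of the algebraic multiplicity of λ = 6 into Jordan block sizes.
Block sizes for λ = 6: [2, 2, 1]

Step 1 — from the characteristic polynomial, algebraic multiplicity of λ = 6 is 5. From dim ker(M − (6)·I) = 3, there are exactly 3 Jordan blocks for λ = 6.
Step 2 — from the minimal polynomial, the factor (x − 6)^2 tells us the largest block for λ = 6 has size 2.
Step 3 — with total size 5, 3 blocks, and largest block 2, the block sizes (in nonincreasing order) are [2, 2, 1].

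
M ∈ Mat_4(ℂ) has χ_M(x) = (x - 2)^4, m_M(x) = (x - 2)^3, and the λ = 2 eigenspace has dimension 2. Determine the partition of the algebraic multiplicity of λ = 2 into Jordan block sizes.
Block sizes for λ = 2: [3, 1]

Step 1 — from the characteristic polynomial, algebraic multiplicity of λ = 2 is 4. From dim ker(M − (2)·I) = 2, there are exactly 2 Jordan blocks for λ = 2.
Step 2 — from the minimal polynomial, the factor (x − 2)^3 tells us the largest block for λ = 2 has size 3.
Step 3 — with total size 4, 2 blocks, and largest block 3, the block sizes (in nonincreasing order) are [3, 1].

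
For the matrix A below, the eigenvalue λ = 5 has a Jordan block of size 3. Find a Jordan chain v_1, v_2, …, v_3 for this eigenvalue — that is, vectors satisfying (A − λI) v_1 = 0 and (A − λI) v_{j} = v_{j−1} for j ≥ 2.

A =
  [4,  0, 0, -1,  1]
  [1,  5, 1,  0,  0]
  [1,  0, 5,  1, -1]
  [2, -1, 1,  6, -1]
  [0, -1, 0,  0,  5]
A Jordan chain for λ = 5 of length 3:
v_1 = (-1, 0, 1, 0, -1)ᵀ
v_2 = (-1, 1, 1, 2, 0)ᵀ
v_3 = (1, 0, 0, 0, 0)ᵀ

Let N = A − (5)·I. We want v_3 with N^3 v_3 = 0 but N^2 v_3 ≠ 0; then v_{j-1} := N · v_j for j = 3, …, 2.

Pick v_3 = (1, 0, 0, 0, 0)ᵀ.
Then v_2 = N · v_3 = (-1, 1, 1, 2, 0)ᵀ.
Then v_1 = N · v_2 = (-1, 0, 1, 0, -1)ᵀ.

Sanity check: (A − (5)·I) v_1 = (0, 0, 0, 0, 0)ᵀ = 0. ✓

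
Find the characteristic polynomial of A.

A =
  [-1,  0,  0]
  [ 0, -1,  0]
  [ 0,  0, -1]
x^3 + 3*x^2 + 3*x + 1

Expanding det(x·I − A) (e.g. by cofactor expansion or by noting that A is similar to its Jordan form J, which has the same characteristic polynomial as A) gives
  χ_A(x) = x^3 + 3*x^2 + 3*x + 1
which factors as (x + 1)^3. The eigenvalues (with algebraic multiplicities) are λ = -1 with multiplicity 3.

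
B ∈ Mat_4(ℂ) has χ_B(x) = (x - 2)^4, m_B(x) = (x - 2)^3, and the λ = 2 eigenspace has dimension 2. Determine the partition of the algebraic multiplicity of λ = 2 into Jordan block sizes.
Block sizes for λ = 2: [3, 1]

Step 1 — from the characteristic polynomial, algebraic multiplicity of λ = 2 is 4. From dim ker(B − (2)·I) = 2, there are exactly 2 Jordan blocks for λ = 2.
Step 2 — from the minimal polynomial, the factor (x − 2)^3 tells us the largest block for λ = 2 has size 3.
Step 3 — with total size 4, 2 blocks, and largest block 3, the block sizes (in nonincreasing order) are [3, 1].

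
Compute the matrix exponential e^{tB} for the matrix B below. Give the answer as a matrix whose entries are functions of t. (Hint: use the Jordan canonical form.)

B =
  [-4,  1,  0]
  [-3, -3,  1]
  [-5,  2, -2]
e^{tB} =
  [-t^2*exp(-3*t) - t*exp(-3*t) + exp(-3*t), -t^2*exp(-3*t)/2 + t*exp(-3*t), t^2*exp(-3*t)/2]
  [-t^2*exp(-3*t) - 3*t*exp(-3*t), -t^2*exp(-3*t)/2 + exp(-3*t), t^2*exp(-3*t)/2 + t*exp(-3*t)]
  [-3*t^2*exp(-3*t) - 5*t*exp(-3*t), -3*t^2*exp(-3*t)/2 + 2*t*exp(-3*t), 3*t^2*exp(-3*t)/2 + t*exp(-3*t) + exp(-3*t)]

Strategy: write B = P · J · P⁻¹ where J is a Jordan canonical form, so e^{tB} = P · e^{tJ} · P⁻¹, and e^{tJ} can be computed block-by-block.

B has Jordan form
J =
  [-3,  1,  0]
  [ 0, -3,  1]
  [ 0,  0, -3]
(up to reordering of blocks).

Per-block formulas:
  For a 3×3 Jordan block J_3(-3): exp(t · J_3(-3)) = e^(-3t)·(I + t·N + (t^2/2)·N^2), where N is the 3×3 nilpotent shift.

After assembling e^{tJ} and conjugating by P, we get:

e^{tB} =
  [-t^2*exp(-3*t) - t*exp(-3*t) + exp(-3*t), -t^2*exp(-3*t)/2 + t*exp(-3*t), t^2*exp(-3*t)/2]
  [-t^2*exp(-3*t) - 3*t*exp(-3*t), -t^2*exp(-3*t)/2 + exp(-3*t), t^2*exp(-3*t)/2 + t*exp(-3*t)]
  [-3*t^2*exp(-3*t) - 5*t*exp(-3*t), -3*t^2*exp(-3*t)/2 + 2*t*exp(-3*t), 3*t^2*exp(-3*t)/2 + t*exp(-3*t) + exp(-3*t)]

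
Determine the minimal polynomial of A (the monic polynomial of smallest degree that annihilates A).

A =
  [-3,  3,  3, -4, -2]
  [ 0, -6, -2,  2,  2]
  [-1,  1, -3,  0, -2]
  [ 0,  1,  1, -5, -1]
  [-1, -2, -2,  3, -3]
x^2 + 8*x + 16

The characteristic polynomial is χ_A(x) = (x + 4)^5, so the eigenvalues are known. The minimal polynomial is
  m_A(x) = Π_λ (x − λ)^{k_λ}
where k_λ is the size of the *largest* Jordan block for λ (equivalently, the smallest k with (A − λI)^k v = 0 for every generalised eigenvector v of λ).

  λ = -4: largest Jordan block has size 2, contributing (x + 4)^2

So m_A(x) = (x + 4)^2 = x^2 + 8*x + 16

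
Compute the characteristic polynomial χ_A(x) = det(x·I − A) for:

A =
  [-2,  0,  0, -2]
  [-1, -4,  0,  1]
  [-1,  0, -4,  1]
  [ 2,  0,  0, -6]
x^4 + 16*x^3 + 96*x^2 + 256*x + 256

Expanding det(x·I − A) (e.g. by cofactor expansion or by noting that A is similar to its Jordan form J, which has the same characteristic polynomial as A) gives
  χ_A(x) = x^4 + 16*x^3 + 96*x^2 + 256*x + 256
which factors as (x + 4)^4. The eigenvalues (with algebraic multiplicities) are λ = -4 with multiplicity 4.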